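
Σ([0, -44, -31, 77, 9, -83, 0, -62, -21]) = -155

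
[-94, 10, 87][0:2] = [-94, 10]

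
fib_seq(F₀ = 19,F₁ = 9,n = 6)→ [19, 9, 28, 37, 65, 102]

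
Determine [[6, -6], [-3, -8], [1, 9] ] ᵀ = [[6, -3, 1], [-6, -8, 9]]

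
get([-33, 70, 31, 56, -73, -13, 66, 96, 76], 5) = -13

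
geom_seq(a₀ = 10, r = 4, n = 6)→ [10, 40, 160, 640, 2560, 10240]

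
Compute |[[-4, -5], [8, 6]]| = (-4)*(6) - (-5)*(8)
= 16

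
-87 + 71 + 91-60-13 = 2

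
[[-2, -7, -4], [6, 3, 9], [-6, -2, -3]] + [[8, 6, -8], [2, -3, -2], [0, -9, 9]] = [[6, -1, -12], [8, 0, 7], [-6, -11, 6]]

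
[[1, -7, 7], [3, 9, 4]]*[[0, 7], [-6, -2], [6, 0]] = C[0][0] = (1)*(0) + (-7)*(-6) + (7)*(6) = 84
C[0][1] = (1)*(7) + (-7)*(-2) + (7)*(0) = 21
C[1][0] = (3)*(0) + (9)*(-6) + (4)*(6) = -30
C[1][1] = (3)*(7) + (9)*(-2) + (4)*(0) = 3
= [[84, 21], [-30, 3]]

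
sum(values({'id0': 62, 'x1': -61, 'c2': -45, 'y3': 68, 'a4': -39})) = 62 + (-61) + (-45) + 68 + (-39)
= -15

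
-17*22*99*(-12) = 444312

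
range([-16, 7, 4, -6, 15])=31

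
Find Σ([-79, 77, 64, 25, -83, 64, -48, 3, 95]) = 118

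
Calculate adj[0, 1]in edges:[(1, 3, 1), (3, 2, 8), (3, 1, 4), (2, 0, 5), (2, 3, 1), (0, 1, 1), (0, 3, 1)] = 1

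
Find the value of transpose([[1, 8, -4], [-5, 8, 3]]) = [[1, -5], [8, 8], [-4, 3]]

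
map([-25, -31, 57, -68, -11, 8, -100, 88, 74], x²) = [625, 961, 3249, 4624, 121, 64, 10000, 7744, 5476]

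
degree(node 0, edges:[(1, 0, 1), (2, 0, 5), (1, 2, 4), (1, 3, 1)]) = incident: (1,0), (2,0)
= 2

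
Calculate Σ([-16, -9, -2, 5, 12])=-10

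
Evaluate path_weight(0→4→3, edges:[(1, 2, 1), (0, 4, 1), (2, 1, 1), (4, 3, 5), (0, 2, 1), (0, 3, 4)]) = w(0→4)=1 + w(4→3)=5
= 6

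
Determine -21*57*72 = -86184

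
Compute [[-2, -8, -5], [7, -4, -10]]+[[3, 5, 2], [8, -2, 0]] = [[1, -3, -3], [15, -6, -10]]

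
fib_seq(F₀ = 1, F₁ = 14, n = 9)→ F_2 = F_1 + F_0 = 15
F_3 = F_2 + F_1 = 29
F_4 = F_3 + F_2 = 44
...
= [1, 14, 15, 29, 44, 73, 117, 190, 307]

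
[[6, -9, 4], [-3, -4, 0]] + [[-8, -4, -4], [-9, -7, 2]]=[[-2, -13, 0], [-12, -11, 2]]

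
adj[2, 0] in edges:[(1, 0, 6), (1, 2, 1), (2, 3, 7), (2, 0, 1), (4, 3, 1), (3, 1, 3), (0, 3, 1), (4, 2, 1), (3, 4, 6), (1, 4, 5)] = 1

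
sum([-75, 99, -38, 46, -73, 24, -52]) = -69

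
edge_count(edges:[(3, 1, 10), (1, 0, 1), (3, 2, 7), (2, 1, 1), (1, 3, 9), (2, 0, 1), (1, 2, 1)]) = 7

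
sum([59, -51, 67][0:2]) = 8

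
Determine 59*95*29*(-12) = -1950540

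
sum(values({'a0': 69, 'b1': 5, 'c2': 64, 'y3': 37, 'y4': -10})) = 165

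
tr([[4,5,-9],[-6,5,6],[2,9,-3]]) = diagonal: 4 + 5 + (-3)
= 6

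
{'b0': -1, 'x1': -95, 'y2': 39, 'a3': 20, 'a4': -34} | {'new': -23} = {'b0': -1, 'x1': -95, 'y2': 39, 'a3': 20, 'a4': -34, 'new': -23}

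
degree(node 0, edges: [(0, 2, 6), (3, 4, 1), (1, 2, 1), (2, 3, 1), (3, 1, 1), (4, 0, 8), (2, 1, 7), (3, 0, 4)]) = incident: (0,2), (4,0), (3,0)
= 3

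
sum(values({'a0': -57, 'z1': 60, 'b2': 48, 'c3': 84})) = 135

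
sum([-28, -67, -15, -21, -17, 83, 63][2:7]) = slice → [-15, -21, -17, 83, 63]
(-15) + (-21) + (-17) + 83 + 63
= 93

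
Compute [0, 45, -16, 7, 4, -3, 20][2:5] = [-16, 7, 4]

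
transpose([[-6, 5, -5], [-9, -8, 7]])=[[-6, -9], [5, -8], [-5, 7]]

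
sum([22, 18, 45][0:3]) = slice → [22, 18, 45]
22 + 18 + 45
= 85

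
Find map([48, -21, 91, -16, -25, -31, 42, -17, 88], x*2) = 48*2=96, -21*2=-42, 91*2=182, -16*2=-32, -25*2=-50, -31*2=-62, 42*2=84, -17*2=-34, 88*2=176
= [96, -42, 182, -32, -50, -62, 84, -34, 176]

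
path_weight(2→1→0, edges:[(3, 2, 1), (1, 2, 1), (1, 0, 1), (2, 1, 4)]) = 5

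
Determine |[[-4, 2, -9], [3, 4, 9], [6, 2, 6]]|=(1)*(-4)*det([[4, 9], [2, 6]]) + (-1)*(2)*det([[3, 9], [6, 6]]) + (1)*(-9)*det([[3, 4], [6, 2]])
= -24 + 72 + 162
= 210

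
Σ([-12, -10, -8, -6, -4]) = -40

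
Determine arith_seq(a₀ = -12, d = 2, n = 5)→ a_0 = -12 + 0*2 = -12
a_1 = -12 + 1*2 = -10
a_2 = -12 + 2*2 = -8
...
= [-12, -10, -8, -6, -4]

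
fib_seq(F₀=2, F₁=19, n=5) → F_2 = F_1 + F_0 = 21
F_3 = F_2 + F_1 = 40
F_4 = F_3 + F_2 = 61
= [2, 19, 21, 40, 61]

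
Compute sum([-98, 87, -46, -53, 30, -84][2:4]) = -99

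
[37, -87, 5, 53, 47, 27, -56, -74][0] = 37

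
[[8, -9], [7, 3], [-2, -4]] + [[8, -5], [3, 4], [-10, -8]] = [[16, -14], [10, 7], [-12, -12]]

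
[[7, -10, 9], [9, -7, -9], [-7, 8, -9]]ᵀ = [[7, 9, -7], [-10, -7, 8], [9, -9, -9]]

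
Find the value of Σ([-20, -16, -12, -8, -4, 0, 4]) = (-20) + (-16) + (-12) + (-8) + (-4) + 0 + 4
= -56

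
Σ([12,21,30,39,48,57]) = 207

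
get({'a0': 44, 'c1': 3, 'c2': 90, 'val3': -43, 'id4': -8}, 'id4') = -8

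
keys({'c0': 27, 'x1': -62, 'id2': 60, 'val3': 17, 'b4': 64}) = ['c0', 'x1', 'id2', 'val3', 'b4']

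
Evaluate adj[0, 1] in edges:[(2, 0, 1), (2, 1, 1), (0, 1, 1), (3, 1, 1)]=1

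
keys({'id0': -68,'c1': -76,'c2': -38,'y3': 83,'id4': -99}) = ['id0', 'c1', 'c2', 'y3', 'id4']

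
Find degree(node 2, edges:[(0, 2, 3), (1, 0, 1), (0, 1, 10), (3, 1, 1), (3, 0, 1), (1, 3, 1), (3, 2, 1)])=2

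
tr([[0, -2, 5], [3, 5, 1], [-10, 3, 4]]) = 9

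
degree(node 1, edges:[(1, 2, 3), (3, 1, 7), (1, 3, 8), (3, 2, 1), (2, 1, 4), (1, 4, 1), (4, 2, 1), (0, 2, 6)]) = incident: (1,2), (3,1), (1,3), (2,1), (1,4)
= 5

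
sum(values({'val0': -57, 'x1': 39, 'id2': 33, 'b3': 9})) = 24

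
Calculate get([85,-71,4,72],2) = 4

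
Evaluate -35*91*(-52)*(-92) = -15237040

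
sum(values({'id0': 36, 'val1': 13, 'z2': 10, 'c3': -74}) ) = -15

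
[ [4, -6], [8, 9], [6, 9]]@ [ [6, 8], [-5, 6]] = C[0][0] = (4)*(6) + (-6)*(-5) = 54
C[0][1] = (4)*(8) + (-6)*(6) = -4
C[1][0] = (8)*(6) + (9)*(-5) = 3
C[1][1] = (8)*(8) + (9)*(6) = 118
C[2][0] = (6)*(6) + (9)*(-5) = -9
C[2][1] = (6)*(8) + (9)*(6) = 102
= [[54, -4], [3, 118], [-9, 102]]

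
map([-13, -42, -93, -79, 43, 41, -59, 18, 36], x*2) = [-26, -84, -186, -158, 86, 82, -118, 36, 72]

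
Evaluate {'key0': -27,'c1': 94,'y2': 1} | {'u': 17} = {'key0': -27, 'c1': 94, 'y2': 1, 'u': 17}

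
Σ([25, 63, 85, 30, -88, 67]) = 25 + 63 + 85 + 30 + (-88) + 67
= 182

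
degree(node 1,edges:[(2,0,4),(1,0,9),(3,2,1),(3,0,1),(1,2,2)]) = incident: (1,0), (1,2)
= 2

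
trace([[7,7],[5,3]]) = diagonal: 7 + 3
= 10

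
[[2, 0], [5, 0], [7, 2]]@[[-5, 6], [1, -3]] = C[0][0] = (2)*(-5) + (0)*(1) = -10
C[0][1] = (2)*(6) + (0)*(-3) = 12
C[1][0] = (5)*(-5) + (0)*(1) = -25
C[1][1] = (5)*(6) + (0)*(-3) = 30
C[2][0] = (7)*(-5) + (2)*(1) = -33
C[2][1] = (7)*(6) + (2)*(-3) = 36
= [[-10, 12], [-25, 30], [-33, 36]]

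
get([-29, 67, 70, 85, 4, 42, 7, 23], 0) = -29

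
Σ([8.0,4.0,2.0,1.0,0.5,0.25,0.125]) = 8.0 + 4.0 + 2.0 + 1.0 + 0.5 + 0.25 + 0.125
= 15.875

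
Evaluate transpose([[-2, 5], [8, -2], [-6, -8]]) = [[-2, 8, -6], [5, -2, -8]]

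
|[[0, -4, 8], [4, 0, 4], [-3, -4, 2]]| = (1)*(0)*det([[0, 4], [-4, 2]]) + (-1)*(-4)*det([[4, 4], [-3, 2]]) + (1)*(8)*det([[4, 0], [-3, -4]])
= 0 + 80 + -128
= -48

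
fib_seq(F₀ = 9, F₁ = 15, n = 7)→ [9, 15, 24, 39, 63, 102, 165]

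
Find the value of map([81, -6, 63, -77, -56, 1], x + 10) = [91, 4, 73, -67, -46, 11]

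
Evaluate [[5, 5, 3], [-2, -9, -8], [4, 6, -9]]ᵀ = [[5, -2, 4], [5, -9, 6], [3, -8, -9]]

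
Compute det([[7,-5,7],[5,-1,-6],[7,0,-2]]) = 223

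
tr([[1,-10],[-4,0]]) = diagonal: 1 + 0
= 1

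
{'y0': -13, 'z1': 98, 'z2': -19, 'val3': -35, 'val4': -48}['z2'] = -19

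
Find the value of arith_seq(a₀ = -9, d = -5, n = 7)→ [-9, -14, -19, -24, -29, -34, -39]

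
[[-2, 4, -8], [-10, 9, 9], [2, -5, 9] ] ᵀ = [[-2, -10, 2], [4, 9, -5], [-8, 9, 9]]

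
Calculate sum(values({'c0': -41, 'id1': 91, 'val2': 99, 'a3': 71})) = 220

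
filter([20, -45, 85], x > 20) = [85]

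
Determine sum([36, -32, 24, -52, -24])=36 + (-32) + 24 + (-52) + (-24)
= -48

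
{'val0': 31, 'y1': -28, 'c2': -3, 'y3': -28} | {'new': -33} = {'val0': 31, 'y1': -28, 'c2': -3, 'y3': -28, 'new': -33}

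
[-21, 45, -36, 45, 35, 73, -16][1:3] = [45, -36]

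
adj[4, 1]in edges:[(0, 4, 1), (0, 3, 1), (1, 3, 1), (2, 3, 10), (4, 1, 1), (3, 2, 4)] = 1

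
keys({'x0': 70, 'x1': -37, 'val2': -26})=['x0', 'x1', 'val2']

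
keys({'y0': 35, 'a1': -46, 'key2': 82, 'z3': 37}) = ['y0', 'a1', 'key2', 'z3']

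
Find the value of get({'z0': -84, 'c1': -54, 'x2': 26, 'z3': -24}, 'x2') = 26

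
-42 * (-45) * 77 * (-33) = -4802490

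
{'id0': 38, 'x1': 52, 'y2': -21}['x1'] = 52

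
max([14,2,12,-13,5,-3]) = 14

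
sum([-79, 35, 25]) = (-79) + 35 + 25
= -19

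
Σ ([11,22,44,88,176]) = 11 + 22 + 44 + 88 + 176
= 341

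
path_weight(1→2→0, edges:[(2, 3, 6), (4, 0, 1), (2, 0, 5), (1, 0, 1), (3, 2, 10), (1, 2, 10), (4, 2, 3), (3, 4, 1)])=w(1→2)=10 + w(2→0)=5
= 15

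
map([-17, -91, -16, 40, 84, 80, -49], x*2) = [-34, -182, -32, 80, 168, 160, -98]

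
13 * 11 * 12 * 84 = 144144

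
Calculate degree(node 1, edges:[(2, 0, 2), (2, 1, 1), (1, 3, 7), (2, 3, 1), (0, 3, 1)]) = incident: (2,1), (1,3)
= 2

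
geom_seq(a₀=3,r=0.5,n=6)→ a_0 = 3*0.5^0 = 3.0
a_1 = 3*0.5^1 = 1.5
a_2 = 3*0.5^2 = 0.75
...
= [3.0, 1.5, 0.75, 0.375, 0.1875, 0.09375]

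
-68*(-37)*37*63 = 5864796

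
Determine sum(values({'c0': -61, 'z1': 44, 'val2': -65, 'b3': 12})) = (-61) + 44 + (-65) + 12
= -70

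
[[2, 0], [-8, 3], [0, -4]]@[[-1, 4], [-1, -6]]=C[0][0] = (2)*(-1) + (0)*(-1) = -2
C[0][1] = (2)*(4) + (0)*(-6) = 8
C[1][0] = (-8)*(-1) + (3)*(-1) = 5
C[1][1] = (-8)*(4) + (3)*(-6) = -50
C[2][0] = (0)*(-1) + (-4)*(-1) = 4
C[2][1] = (0)*(4) + (-4)*(-6) = 24
= [[-2, 8], [5, -50], [4, 24]]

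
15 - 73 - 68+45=-81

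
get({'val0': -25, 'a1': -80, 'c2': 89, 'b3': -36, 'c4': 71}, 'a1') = -80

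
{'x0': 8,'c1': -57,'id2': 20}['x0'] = 8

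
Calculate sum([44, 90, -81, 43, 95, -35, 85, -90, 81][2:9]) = slice → [-81, 43, 95, -35, 85, -90, 81]
(-81) + 43 + 95 + (-35) + 85 + (-90) + 81
= 98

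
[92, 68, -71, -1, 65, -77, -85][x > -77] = keep x where x > -77: 92✓, 68✓, -71✓, -1✓, 65✓, -77✗, -85✗
= [92, 68, -71, -1, 65]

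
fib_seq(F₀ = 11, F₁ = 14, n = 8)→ F_2 = F_1 + F_0 = 25
F_3 = F_2 + F_1 = 39
F_4 = F_3 + F_2 = 64
...
= [11, 14, 25, 39, 64, 103, 167, 270]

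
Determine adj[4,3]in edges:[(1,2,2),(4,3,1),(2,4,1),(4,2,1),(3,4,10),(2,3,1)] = 1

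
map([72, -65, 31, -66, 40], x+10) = 72+10=82, -65+10=-55, 31+10=41, -66+10=-56, 40+10=50
= [82, -55, 41, -56, 50]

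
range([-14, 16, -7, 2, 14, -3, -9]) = 30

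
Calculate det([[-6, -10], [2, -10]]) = (-6)*(-10) - (-10)*(2)
= 80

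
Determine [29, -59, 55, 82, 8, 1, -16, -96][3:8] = [82, 8, 1, -16, -96]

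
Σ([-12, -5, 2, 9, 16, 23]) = (-12) + (-5) + 2 + 9 + 16 + 23
= 33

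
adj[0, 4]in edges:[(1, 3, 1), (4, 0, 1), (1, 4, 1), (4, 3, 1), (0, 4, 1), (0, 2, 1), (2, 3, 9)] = 1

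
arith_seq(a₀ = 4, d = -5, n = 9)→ [4, -1, -6, -11, -16, -21, -26, -31, -36]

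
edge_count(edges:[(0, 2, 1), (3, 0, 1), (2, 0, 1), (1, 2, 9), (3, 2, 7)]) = 5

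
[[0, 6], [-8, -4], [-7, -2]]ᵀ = [[0, -8, -7], [6, -4, -2]]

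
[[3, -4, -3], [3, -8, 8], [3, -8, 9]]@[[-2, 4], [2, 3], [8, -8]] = [[-38, 24], [42, -76], [50, -84]]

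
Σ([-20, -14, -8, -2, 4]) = -40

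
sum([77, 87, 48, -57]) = 155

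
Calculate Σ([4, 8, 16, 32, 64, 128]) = 4 + 8 + 16 + 32 + 64 + 128
= 252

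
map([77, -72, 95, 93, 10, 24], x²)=[5929, 5184, 9025, 8649, 100, 576]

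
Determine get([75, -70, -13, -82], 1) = -70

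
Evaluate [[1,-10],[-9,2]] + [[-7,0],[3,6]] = [[-6, -10], [-6, 8]]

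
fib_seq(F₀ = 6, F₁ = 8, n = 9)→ [6, 8, 14, 22, 36, 58, 94, 152, 246]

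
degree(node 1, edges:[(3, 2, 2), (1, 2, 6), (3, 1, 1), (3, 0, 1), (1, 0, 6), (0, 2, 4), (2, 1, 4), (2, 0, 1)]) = 4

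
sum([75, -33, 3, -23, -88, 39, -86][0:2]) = slice → [75, -33]
75 + (-33)
= 42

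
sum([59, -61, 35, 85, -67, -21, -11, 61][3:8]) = slice → [85, -67, -21, -11, 61]
85 + (-67) + (-21) + (-11) + 61
= 47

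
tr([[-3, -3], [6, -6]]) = diagonal: (-3) + (-6)
= -9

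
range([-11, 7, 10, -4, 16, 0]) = 27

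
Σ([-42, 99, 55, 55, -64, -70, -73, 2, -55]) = (-42) + 99 + 55 + 55 + (-64) + (-70) + (-73) + 2 + (-55)
= -93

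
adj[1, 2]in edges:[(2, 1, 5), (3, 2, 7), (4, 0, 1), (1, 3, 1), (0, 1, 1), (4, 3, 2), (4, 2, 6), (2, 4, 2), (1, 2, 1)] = 1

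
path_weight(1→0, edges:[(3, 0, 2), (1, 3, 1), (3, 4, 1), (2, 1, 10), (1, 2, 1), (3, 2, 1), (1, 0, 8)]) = w(1→0)=8
= 8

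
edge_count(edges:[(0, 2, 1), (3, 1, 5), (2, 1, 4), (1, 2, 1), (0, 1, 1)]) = 5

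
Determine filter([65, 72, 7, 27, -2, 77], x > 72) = [77]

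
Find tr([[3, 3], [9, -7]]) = diagonal: 3 + (-7)
= -4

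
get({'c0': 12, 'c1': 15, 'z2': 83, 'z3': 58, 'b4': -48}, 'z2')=83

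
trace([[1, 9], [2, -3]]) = diagonal: 1 + (-3)
= -2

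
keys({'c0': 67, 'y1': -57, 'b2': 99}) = ['c0', 'y1', 'b2']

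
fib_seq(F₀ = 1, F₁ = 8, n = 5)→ F_2 = F_1 + F_0 = 9
F_3 = F_2 + F_1 = 17
F_4 = F_3 + F_2 = 26
= [1, 8, 9, 17, 26]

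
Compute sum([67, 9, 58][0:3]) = 134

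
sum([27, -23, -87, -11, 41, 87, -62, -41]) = 27 + (-23) + (-87) + (-11) + 41 + 87 + (-62) + (-41)
= -69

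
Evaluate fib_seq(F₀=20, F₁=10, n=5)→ F_2 = F_1 + F_0 = 30
F_3 = F_2 + F_1 = 40
F_4 = F_3 + F_2 = 70
= [20, 10, 30, 40, 70]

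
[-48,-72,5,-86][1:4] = [-72, 5, -86]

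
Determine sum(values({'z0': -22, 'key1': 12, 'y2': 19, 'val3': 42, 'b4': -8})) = (-22) + 12 + 19 + 42 + (-8)
= 43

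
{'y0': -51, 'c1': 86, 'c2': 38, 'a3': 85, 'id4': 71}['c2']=38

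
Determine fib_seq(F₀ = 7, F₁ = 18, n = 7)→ F_2 = F_1 + F_0 = 25
F_3 = F_2 + F_1 = 43
F_4 = F_3 + F_2 = 68
...
= [7, 18, 25, 43, 68, 111, 179]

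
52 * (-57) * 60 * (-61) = 10848240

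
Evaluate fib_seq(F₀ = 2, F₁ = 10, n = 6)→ [2, 10, 12, 22, 34, 56]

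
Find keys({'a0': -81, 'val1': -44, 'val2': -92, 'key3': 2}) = ['a0', 'val1', 'val2', 'key3']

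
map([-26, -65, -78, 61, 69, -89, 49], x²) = (-26)²=676, (-65)²=4225, (-78)²=6084, (61)²=3721, (69)²=4761, (-89)²=7921, (49)²=2401
= [676, 4225, 6084, 3721, 4761, 7921, 2401]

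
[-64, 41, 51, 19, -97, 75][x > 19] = keep x where x > 19: -64✗, 41✓, 51✓, 19✗, -97✗, 75✓
= [41, 51, 75]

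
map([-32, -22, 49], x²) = (-32)²=1024, (-22)²=484, (49)²=2401
= [1024, 484, 2401]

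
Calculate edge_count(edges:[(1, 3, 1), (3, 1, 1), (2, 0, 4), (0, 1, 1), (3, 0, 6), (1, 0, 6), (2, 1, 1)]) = 7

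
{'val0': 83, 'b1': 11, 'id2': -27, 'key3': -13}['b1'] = 11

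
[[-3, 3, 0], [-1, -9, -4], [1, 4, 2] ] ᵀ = [[-3, -1, 1], [3, -9, 4], [0, -4, 2]]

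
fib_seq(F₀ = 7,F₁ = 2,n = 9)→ [7, 2, 9, 11, 20, 31, 51, 82, 133]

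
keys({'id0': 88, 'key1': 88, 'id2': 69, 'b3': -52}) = ['id0', 'key1', 'id2', 'b3']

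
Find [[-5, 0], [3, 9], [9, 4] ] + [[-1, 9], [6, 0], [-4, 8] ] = [[-6, 9], [9, 9], [5, 12]]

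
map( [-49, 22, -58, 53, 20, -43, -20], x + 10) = [-39, 32, -48, 63, 30, -33, -10]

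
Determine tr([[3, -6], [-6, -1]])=2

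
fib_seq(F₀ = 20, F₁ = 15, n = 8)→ F_2 = F_1 + F_0 = 35
F_3 = F_2 + F_1 = 50
F_4 = F_3 + F_2 = 85
...
= [20, 15, 35, 50, 85, 135, 220, 355]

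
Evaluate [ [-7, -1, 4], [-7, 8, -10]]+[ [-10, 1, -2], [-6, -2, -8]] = [[-17, 0, 2], [-13, 6, -18]]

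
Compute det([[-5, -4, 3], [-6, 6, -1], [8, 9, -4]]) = -103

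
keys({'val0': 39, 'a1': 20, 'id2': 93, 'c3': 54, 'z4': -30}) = ['val0', 'a1', 'id2', 'c3', 'z4']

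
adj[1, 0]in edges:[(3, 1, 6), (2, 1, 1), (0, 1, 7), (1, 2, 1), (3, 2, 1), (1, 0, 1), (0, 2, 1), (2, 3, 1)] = 1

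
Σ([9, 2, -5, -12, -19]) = -25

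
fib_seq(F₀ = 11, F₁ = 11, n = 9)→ [11, 11, 22, 33, 55, 88, 143, 231, 374]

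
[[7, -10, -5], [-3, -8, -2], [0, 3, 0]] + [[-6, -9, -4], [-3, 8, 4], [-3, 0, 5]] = [[1, -19, -9], [-6, 0, 2], [-3, 3, 5]]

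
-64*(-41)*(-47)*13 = -1603264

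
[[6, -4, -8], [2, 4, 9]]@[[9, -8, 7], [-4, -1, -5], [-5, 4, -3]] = C[0][0] = (6)*(9) + (-4)*(-4) + (-8)*(-5) = 110
C[0][1] = (6)*(-8) + (-4)*(-1) + (-8)*(4) = -76
C[0][2] = (6)*(7) + (-4)*(-5) + (-8)*(-3) = 86
C[1][0] = (2)*(9) + (4)*(-4) + (9)*(-5) = -43
C[1][1] = (2)*(-8) + (4)*(-1) + (9)*(4) = 16
C[1][2] = (2)*(7) + (4)*(-5) + (9)*(-3) = -33
= [[110, -76, 86], [-43, 16, -33]]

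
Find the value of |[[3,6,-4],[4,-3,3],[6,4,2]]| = (1)*(3)*det([[-3, 3], [4, 2]]) + (-1)*(6)*det([[4, 3], [6, 2]]) + (1)*(-4)*det([[4, -3], [6, 4]])
= -54 + 60 + -136
= -130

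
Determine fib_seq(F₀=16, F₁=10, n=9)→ F_2 = F_1 + F_0 = 26
F_3 = F_2 + F_1 = 36
F_4 = F_3 + F_2 = 62
...
= [16, 10, 26, 36, 62, 98, 160, 258, 418]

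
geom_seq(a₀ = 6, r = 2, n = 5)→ [6, 12, 24, 48, 96]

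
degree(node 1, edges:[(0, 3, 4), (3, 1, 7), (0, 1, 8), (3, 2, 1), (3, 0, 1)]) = 2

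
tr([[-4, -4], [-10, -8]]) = diagonal: (-4) + (-8)
= -12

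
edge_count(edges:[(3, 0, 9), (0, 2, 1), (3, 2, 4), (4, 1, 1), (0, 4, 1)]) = 5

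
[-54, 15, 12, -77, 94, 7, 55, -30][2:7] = [12, -77, 94, 7, 55]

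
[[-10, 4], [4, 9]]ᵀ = [[-10, 4], [4, 9]]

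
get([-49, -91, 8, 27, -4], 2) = 8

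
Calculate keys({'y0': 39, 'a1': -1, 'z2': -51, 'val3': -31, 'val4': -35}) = ['y0', 'a1', 'z2', 'val3', 'val4']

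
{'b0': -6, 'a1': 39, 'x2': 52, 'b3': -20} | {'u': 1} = {'b0': -6, 'a1': 39, 'x2': 52, 'b3': -20, 'u': 1}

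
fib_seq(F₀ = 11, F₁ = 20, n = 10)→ F_2 = F_1 + F_0 = 31
F_3 = F_2 + F_1 = 51
F_4 = F_3 + F_2 = 82
...
= [11, 20, 31, 51, 82, 133, 215, 348, 563, 911]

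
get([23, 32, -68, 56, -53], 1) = 32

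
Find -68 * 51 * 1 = -3468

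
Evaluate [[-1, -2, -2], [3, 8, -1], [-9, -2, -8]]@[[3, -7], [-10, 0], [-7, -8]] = [[31, 23], [-64, -13], [49, 127]]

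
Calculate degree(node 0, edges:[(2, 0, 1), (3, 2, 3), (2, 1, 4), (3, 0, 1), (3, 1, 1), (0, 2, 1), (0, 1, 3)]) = 4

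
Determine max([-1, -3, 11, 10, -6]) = 11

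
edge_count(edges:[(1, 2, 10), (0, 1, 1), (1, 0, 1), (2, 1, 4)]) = 4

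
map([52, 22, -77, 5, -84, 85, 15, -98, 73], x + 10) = 52+10=62, 22+10=32, -77+10=-67, 5+10=15, -84+10=-74, 85+10=95, 15+10=25, -98+10=-88, 73+10=83
= [62, 32, -67, 15, -74, 95, 25, -88, 83]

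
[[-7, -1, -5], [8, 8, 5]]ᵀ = [[-7, 8], [-1, 8], [-5, 5]]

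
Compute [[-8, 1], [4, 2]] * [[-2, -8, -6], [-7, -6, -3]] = C[0][0] = (-8)*(-2) + (1)*(-7) = 9
C[0][1] = (-8)*(-8) + (1)*(-6) = 58
C[0][2] = (-8)*(-6) + (1)*(-3) = 45
C[1][0] = (4)*(-2) + (2)*(-7) = -22
C[1][1] = (4)*(-8) + (2)*(-6) = -44
C[1][2] = (4)*(-6) + (2)*(-3) = -30
= [[9, 58, 45], [-22, -44, -30]]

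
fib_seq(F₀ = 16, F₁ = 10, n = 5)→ F_2 = F_1 + F_0 = 26
F_3 = F_2 + F_1 = 36
F_4 = F_3 + F_2 = 62
= [16, 10, 26, 36, 62]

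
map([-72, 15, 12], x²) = (-72)²=5184, (15)²=225, (12)²=144
= [5184, 225, 144]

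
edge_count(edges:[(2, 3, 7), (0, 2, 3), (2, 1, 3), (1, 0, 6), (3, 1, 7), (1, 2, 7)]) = 6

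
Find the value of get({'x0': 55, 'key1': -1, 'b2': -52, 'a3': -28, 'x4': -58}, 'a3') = -28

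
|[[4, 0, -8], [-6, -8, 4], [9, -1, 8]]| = (1)*(4)*det([[-8, 4], [-1, 8]]) + (-1)*(0)*det([[-6, 4], [9, 8]]) + (1)*(-8)*det([[-6, -8], [9, -1]])
= -240 + 0 + -624
= -864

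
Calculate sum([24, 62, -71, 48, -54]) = 24 + 62 + (-71) + 48 + (-54)
= 9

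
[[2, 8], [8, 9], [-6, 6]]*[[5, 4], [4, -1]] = [[42, 0], [76, 23], [-6, -30]]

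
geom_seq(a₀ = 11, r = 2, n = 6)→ a_0 = 11*2^0 = 11
a_1 = 11*2^1 = 22
a_2 = 11*2^2 = 44
...
= [11, 22, 44, 88, 176, 352]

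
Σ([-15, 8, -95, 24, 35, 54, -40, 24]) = -5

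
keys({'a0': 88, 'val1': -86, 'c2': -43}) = ['a0', 'val1', 'c2']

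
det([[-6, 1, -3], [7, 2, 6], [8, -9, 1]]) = (1)*(-6)*det([[2, 6], [-9, 1]]) + (-1)*(1)*det([[7, 6], [8, 1]]) + (1)*(-3)*det([[7, 2], [8, -9]])
= -336 + 41 + 237
= -58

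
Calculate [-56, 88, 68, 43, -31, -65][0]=-56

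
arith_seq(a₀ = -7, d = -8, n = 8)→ [-7, -15, -23, -31, -39, -47, -55, -63]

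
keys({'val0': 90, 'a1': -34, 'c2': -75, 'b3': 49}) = ['val0', 'a1', 'c2', 'b3']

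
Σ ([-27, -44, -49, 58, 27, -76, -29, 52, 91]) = 3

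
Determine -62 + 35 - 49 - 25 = -101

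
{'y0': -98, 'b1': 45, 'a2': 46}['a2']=46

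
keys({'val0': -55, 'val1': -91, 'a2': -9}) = ['val0', 'val1', 'a2']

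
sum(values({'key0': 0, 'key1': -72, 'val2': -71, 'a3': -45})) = 0 + (-72) + (-71) + (-45)
= -188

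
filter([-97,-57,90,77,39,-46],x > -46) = keep x where x > -46: -97✗, -57✗, 90✓, 77✓, 39✓, -46✗
= [90, 77, 39]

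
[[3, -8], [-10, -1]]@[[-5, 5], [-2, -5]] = [[1, 55], [52, -45]]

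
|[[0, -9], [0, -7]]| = (0)*(-7) - (-9)*(0)
= 0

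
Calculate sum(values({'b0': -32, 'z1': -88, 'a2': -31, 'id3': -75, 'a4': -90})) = (-32) + (-88) + (-31) + (-75) + (-90)
= -316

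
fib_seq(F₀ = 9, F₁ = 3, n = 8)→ [9, 3, 12, 15, 27, 42, 69, 111]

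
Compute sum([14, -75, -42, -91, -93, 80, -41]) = -248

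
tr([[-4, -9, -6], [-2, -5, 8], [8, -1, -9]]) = diagonal: (-4) + (-5) + (-9)
= -18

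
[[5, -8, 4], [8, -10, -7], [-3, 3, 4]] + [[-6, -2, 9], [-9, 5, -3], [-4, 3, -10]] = [[-1, -10, 13], [-1, -5, -10], [-7, 6, -6]]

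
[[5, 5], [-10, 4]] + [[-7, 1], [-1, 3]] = [[-2, 6], [-11, 7]]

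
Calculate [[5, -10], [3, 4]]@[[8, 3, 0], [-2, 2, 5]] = [[60, -5, -50], [16, 17, 20]]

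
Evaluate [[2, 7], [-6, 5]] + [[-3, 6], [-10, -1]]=[[-1, 13], [-16, 4]]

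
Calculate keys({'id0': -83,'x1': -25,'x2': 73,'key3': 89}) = ['id0', 'x1', 'x2', 'key3']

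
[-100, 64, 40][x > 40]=keep x where x > 40: -100✗, 64✓, 40✗
= [64]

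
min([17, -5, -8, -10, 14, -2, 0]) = -10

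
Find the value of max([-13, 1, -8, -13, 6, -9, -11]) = 6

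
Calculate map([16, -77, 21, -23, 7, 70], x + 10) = 16+10=26, -77+10=-67, 21+10=31, -23+10=-13, 7+10=17, 70+10=80
= [26, -67, 31, -13, 17, 80]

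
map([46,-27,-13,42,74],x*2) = [92, -54, -26, 84, 148]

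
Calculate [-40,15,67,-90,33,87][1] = 15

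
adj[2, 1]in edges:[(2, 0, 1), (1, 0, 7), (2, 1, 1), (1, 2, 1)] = 1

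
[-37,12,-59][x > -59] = keep x where x > -59: -37✓, 12✓, -59✗
= [-37, 12]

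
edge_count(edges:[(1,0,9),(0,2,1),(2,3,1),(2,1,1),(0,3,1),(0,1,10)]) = 6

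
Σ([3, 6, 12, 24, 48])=93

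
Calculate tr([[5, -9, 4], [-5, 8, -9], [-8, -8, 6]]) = diagonal: 5 + 8 + 6
= 19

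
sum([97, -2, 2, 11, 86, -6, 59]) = 247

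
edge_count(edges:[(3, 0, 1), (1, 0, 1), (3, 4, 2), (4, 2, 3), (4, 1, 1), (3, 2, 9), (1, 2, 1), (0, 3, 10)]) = 8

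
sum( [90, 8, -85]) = 13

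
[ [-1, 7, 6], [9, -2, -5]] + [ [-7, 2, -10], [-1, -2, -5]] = [[-8, 9, -4], [8, -4, -10]]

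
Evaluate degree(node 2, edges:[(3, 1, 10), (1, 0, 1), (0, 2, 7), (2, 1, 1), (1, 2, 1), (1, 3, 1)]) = incident: (0,2), (2,1), (1,2)
= 3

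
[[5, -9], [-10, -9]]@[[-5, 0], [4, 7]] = C[0][0] = (5)*(-5) + (-9)*(4) = -61
C[0][1] = (5)*(0) + (-9)*(7) = -63
C[1][0] = (-10)*(-5) + (-9)*(4) = 14
C[1][1] = (-10)*(0) + (-9)*(7) = -63
= [[-61, -63], [14, -63]]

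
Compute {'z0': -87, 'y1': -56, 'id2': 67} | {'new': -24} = {'z0': -87, 'y1': -56, 'id2': 67, 'new': -24}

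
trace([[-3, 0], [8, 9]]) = 6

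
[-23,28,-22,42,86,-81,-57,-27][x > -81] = [-23, 28, -22, 42, 86, -57, -27]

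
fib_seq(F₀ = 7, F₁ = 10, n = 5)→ [7, 10, 17, 27, 44]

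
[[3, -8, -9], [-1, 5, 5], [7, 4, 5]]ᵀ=[[3, -1, 7], [-8, 5, 4], [-9, 5, 5]]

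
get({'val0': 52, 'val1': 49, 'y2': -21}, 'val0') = 52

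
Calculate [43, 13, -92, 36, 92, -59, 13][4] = 92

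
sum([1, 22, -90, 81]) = 14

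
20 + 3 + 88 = 111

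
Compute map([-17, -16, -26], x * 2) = [-34, -32, -52]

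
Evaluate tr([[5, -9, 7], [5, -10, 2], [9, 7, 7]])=2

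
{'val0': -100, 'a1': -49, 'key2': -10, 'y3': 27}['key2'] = -10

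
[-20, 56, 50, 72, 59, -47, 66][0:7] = [-20, 56, 50, 72, 59, -47, 66]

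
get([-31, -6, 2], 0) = -31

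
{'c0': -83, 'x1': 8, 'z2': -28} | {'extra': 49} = {'c0': -83, 'x1': 8, 'z2': -28, 'extra': 49}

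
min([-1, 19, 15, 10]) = -1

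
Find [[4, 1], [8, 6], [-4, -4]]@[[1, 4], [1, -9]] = [[5, 7], [14, -22], [-8, 20]]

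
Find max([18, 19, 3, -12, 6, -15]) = 19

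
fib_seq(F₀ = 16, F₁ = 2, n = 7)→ [16, 2, 18, 20, 38, 58, 96]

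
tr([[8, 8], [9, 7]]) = 15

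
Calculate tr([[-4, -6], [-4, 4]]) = diagonal: (-4) + 4
= 0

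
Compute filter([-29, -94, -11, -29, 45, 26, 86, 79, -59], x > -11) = [45, 26, 86, 79]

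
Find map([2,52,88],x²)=(2)²=4, (52)²=2704, (88)²=7744
= [4, 2704, 7744]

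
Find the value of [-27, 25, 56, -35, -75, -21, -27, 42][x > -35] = keep x where x > -35: -27✓, 25✓, 56✓, -35✗, -75✗, -21✓, -27✓, 42✓
= [-27, 25, 56, -21, -27, 42]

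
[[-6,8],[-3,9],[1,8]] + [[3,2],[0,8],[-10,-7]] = [[-3, 10], [-3, 17], [-9, 1]]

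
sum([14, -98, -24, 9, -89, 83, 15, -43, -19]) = -152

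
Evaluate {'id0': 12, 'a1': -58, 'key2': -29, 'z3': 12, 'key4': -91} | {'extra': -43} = {'id0': 12, 'a1': -58, 'key2': -29, 'z3': 12, 'key4': -91, 'extra': -43}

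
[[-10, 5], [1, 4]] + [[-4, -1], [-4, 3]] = [[-14, 4], [-3, 7]]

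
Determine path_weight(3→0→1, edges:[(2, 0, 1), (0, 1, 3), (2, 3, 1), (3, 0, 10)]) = w(3→0)=10 + w(0→1)=3
= 13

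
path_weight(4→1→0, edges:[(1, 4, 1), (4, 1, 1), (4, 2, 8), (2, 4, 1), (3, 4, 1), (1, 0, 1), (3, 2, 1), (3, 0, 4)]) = 2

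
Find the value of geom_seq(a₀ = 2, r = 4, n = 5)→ a_0 = 2*4^0 = 2
a_1 = 2*4^1 = 8
a_2 = 2*4^2 = 32
...
= [2, 8, 32, 128, 512]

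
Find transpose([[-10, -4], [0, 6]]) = [[-10, 0], [-4, 6]]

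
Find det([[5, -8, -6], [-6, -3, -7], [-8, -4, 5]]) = -903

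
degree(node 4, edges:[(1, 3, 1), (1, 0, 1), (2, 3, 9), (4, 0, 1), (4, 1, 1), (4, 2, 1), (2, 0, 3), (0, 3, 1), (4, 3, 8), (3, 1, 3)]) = 4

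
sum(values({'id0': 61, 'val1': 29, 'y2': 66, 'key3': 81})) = 61 + 29 + 66 + 81
= 237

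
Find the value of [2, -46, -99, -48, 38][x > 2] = [38]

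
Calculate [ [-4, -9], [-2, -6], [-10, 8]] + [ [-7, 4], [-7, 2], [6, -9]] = [[-11, -5], [-9, -4], [-4, -1]]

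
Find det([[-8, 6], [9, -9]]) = 18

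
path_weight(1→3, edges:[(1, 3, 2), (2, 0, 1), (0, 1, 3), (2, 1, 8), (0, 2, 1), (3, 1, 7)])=2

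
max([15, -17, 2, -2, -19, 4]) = 15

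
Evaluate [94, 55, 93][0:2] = [94, 55]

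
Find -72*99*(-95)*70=47401200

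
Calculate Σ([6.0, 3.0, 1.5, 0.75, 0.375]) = 6.0 + 3.0 + 1.5 + 0.75 + 0.375
= 11.625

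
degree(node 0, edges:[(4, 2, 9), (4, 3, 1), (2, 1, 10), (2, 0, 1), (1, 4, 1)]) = incident: (2,0)
= 1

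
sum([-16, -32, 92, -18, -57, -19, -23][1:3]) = slice → [-32, 92]
(-32) + 92
= 60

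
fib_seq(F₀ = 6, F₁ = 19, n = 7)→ [6, 19, 25, 44, 69, 113, 182]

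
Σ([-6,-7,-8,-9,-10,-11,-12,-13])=(-6) + (-7) + (-8) + (-9) + (-10) + (-11) + (-12) + (-13)
= -76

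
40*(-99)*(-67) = 265320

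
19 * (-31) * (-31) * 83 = 1515497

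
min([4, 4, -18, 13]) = -18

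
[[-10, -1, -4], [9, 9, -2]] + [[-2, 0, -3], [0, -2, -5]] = [[-12, -1, -7], [9, 7, -7]]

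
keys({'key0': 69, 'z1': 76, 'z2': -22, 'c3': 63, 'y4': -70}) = ['key0', 'z1', 'z2', 'c3', 'y4']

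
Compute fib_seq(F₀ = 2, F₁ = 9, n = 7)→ F_2 = F_1 + F_0 = 11
F_3 = F_2 + F_1 = 20
F_4 = F_3 + F_2 = 31
...
= [2, 9, 11, 20, 31, 51, 82]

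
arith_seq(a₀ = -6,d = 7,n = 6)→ [-6, 1, 8, 15, 22, 29]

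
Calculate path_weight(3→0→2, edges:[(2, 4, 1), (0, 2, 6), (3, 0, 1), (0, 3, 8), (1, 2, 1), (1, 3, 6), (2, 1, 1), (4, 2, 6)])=w(3→0)=1 + w(0→2)=6
= 7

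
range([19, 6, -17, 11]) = 36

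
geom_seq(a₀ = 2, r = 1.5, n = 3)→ a_0 = 2*1.5^0 = 2.0
a_1 = 2*1.5^1 = 3.0
a_2 = 2*1.5^2 = 4.5
= [2.0, 3.0, 4.5]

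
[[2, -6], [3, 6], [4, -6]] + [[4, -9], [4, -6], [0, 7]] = [[6, -15], [7, 0], [4, 1]]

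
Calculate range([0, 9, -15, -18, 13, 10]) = 31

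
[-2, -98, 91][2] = 91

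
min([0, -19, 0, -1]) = -19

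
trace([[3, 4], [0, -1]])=2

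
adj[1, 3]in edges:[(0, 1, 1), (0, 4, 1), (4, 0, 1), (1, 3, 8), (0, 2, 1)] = 8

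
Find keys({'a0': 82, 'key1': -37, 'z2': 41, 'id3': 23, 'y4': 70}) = ['a0', 'key1', 'z2', 'id3', 'y4']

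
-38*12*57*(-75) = 1949400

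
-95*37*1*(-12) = 42180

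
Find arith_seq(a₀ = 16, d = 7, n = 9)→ [16, 23, 30, 37, 44, 51, 58, 65, 72]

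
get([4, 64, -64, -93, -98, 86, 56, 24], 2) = -64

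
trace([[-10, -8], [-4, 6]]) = diagonal: (-10) + 6
= -4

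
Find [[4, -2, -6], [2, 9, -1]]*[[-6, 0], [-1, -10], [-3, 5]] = [[-4, -10], [-18, -95]]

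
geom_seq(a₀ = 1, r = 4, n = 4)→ a_0 = 1*4^0 = 1
a_1 = 1*4^1 = 4
a_2 = 1*4^2 = 16
...
= [1, 4, 16, 64]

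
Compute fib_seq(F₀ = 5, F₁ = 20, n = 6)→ F_2 = F_1 + F_0 = 25
F_3 = F_2 + F_1 = 45
F_4 = F_3 + F_2 = 70
...
= [5, 20, 25, 45, 70, 115]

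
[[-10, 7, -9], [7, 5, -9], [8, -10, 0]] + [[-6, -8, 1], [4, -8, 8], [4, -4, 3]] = [[-16, -1, -8], [11, -3, -1], [12, -14, 3]]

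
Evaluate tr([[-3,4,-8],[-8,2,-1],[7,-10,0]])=diagonal: (-3) + 2 + 0
= -1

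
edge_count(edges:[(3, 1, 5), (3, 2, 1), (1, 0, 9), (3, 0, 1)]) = 4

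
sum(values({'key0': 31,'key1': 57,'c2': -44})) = 44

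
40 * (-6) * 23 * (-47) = 259440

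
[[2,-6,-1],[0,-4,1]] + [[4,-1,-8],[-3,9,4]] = [[6, -7, -9], [-3, 5, 5]]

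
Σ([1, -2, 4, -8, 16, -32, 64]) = 1 + -2 + 4 + -8 + 16 + -32 + 64
= 43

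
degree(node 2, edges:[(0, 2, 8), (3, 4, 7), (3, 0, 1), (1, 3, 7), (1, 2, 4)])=2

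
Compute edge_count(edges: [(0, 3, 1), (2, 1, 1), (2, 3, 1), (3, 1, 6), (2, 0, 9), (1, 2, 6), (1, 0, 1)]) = 7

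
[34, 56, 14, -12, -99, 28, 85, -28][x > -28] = [34, 56, 14, -12, 28, 85]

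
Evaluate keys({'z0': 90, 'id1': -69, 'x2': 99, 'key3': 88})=['z0', 'id1', 'x2', 'key3']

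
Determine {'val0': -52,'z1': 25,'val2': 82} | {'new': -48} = {'val0': -52, 'z1': 25, 'val2': 82, 'new': -48}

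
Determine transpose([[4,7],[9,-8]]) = [[4, 9], [7, -8]]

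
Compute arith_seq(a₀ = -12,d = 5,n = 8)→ a_0 = -12 + 0*5 = -12
a_1 = -12 + 1*5 = -7
a_2 = -12 + 2*5 = -2
...
= [-12, -7, -2, 3, 8, 13, 18, 23]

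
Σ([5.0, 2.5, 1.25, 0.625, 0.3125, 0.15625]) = 9.84375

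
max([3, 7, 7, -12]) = 7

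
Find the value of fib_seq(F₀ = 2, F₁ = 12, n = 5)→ F_2 = F_1 + F_0 = 14
F_3 = F_2 + F_1 = 26
F_4 = F_3 + F_2 = 40
= [2, 12, 14, 26, 40]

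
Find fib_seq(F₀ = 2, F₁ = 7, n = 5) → F_2 = F_1 + F_0 = 9
F_3 = F_2 + F_1 = 16
F_4 = F_3 + F_2 = 25
= [2, 7, 9, 16, 25]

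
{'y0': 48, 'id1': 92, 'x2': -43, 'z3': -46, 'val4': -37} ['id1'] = 92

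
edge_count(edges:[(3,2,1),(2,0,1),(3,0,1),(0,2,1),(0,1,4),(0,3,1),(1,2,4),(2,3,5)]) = 8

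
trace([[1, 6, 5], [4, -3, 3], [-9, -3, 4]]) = diagonal: 1 + (-3) + 4
= 2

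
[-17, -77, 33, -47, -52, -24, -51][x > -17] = [33]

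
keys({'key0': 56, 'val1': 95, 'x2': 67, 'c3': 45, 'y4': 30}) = ['key0', 'val1', 'x2', 'c3', 'y4']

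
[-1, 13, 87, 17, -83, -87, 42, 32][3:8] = [17, -83, -87, 42, 32]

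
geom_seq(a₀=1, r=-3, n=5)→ a_0 = 1*(-3)^0 = 1
a_1 = 1*(-3)^1 = -3
a_2 = 1*(-3)^2 = 9
...
= [1, -3, 9, -27, 81]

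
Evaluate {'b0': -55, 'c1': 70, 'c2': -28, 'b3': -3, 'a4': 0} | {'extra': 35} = {'b0': -55, 'c1': 70, 'c2': -28, 'b3': -3, 'a4': 0, 'extra': 35}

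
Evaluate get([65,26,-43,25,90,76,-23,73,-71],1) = 26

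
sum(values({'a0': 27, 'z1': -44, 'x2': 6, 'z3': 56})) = 45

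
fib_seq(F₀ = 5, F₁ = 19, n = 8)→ F_2 = F_1 + F_0 = 24
F_3 = F_2 + F_1 = 43
F_4 = F_3 + F_2 = 67
...
= [5, 19, 24, 43, 67, 110, 177, 287]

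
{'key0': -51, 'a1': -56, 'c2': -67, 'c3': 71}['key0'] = -51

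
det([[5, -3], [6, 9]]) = (5)*(9) - (-3)*(6)
= 63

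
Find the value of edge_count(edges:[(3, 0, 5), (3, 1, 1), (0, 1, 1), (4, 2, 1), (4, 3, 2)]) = 5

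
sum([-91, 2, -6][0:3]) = -95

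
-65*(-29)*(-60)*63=-7125300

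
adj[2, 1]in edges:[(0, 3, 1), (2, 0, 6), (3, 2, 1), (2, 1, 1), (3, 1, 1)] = 1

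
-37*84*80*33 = -8205120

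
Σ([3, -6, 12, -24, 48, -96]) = -63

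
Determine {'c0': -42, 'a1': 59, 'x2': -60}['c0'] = -42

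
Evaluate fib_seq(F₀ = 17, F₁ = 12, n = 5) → [17, 12, 29, 41, 70]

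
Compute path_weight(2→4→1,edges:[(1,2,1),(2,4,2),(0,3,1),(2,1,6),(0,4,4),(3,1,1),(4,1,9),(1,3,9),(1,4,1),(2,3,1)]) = 11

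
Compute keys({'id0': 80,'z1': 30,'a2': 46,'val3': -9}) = ['id0', 'z1', 'a2', 'val3']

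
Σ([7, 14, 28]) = 7 + 14 + 28
= 49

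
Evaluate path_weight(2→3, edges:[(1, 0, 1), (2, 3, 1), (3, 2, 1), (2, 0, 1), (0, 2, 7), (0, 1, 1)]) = 1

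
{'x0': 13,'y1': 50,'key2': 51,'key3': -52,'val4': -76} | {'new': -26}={'x0': 13, 'y1': 50, 'key2': 51, 'key3': -52, 'val4': -76, 'new': -26}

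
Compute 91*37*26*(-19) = -1663298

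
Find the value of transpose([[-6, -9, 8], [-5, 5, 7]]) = [[-6, -5], [-9, 5], [8, 7]]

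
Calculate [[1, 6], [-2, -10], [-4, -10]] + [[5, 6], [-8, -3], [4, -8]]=[[6, 12], [-10, -13], [0, -18]]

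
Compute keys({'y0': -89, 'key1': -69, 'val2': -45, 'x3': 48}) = ['y0', 'key1', 'val2', 'x3']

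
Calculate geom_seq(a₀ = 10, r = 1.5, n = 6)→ a_0 = 10*1.5^0 = 10.0
a_1 = 10*1.5^1 = 15.0
a_2 = 10*1.5^2 = 22.5
...
= [10.0, 15.0, 22.5, 33.75, 50.625, 75.9375]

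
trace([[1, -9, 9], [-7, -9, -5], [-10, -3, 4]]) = -4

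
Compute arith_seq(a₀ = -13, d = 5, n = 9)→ [-13, -8, -3, 2, 7, 12, 17, 22, 27]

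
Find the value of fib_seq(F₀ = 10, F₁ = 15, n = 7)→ [10, 15, 25, 40, 65, 105, 170]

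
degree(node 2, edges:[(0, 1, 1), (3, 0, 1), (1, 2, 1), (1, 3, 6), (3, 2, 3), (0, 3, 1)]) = 2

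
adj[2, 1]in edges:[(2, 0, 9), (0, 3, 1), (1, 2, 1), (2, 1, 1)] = 1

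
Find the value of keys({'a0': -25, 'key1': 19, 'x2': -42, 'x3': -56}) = ['a0', 'key1', 'x2', 'x3']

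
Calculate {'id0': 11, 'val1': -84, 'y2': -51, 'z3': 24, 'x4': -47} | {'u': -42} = {'id0': 11, 'val1': -84, 'y2': -51, 'z3': 24, 'x4': -47, 'u': -42}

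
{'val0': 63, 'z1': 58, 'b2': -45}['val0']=63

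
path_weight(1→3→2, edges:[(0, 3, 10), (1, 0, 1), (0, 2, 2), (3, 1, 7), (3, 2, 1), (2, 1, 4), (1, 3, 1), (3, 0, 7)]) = 2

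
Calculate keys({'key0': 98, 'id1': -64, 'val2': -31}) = ['key0', 'id1', 'val2']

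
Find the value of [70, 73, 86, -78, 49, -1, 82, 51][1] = 73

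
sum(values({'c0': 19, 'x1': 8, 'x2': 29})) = 19 + 8 + 29
= 56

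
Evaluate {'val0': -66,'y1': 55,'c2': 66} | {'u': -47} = {'val0': -66, 'y1': 55, 'c2': 66, 'u': -47}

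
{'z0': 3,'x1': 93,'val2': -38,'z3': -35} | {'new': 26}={'z0': 3, 'x1': 93, 'val2': -38, 'z3': -35, 'new': 26}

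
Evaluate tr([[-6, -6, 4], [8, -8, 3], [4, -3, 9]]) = diagonal: (-6) + (-8) + 9
= -5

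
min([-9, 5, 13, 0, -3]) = -9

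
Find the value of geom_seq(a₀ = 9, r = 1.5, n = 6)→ [9.0, 13.5, 20.25, 30.375, 45.5625, 68.34375]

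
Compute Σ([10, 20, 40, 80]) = 150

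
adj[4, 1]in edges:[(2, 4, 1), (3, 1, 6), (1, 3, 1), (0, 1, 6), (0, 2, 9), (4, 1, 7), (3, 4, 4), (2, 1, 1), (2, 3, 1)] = 7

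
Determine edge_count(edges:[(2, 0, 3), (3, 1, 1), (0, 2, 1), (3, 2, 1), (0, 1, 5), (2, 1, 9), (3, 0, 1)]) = 7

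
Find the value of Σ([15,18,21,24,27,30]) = 15 + 18 + 21 + 24 + 27 + 30
= 135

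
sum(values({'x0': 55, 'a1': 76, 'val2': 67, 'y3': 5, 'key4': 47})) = 250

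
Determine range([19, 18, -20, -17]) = 39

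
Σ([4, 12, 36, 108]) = 160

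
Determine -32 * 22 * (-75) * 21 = 1108800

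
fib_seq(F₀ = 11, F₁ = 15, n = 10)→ F_2 = F_1 + F_0 = 26
F_3 = F_2 + F_1 = 41
F_4 = F_3 + F_2 = 67
...
= [11, 15, 26, 41, 67, 108, 175, 283, 458, 741]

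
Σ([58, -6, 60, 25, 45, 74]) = 256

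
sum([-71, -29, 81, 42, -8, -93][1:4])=slice → [-29, 81, 42]
(-29) + 81 + 42
= 94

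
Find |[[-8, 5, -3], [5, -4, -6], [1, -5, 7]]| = 322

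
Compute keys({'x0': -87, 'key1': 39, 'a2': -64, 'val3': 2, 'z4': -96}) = ['x0', 'key1', 'a2', 'val3', 'z4']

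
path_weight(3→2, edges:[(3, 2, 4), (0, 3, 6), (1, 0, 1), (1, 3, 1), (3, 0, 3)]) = 4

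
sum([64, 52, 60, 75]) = 64 + 52 + 60 + 75
= 251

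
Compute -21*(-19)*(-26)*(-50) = 518700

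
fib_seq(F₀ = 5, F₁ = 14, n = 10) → [5, 14, 19, 33, 52, 85, 137, 222, 359, 581]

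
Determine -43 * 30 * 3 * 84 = -325080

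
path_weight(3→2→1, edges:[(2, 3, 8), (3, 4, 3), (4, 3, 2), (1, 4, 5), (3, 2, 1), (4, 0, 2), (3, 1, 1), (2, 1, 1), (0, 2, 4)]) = 2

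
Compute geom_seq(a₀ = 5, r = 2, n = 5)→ a_0 = 5*2^0 = 5
a_1 = 5*2^1 = 10
a_2 = 5*2^2 = 20
...
= [5, 10, 20, 40, 80]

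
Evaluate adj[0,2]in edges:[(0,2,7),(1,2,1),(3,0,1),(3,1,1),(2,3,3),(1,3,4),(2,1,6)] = 7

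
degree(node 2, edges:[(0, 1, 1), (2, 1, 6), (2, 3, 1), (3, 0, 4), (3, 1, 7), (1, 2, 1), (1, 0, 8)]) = incident: (2,1), (2,3), (1,2)
= 3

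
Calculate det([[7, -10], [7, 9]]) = 133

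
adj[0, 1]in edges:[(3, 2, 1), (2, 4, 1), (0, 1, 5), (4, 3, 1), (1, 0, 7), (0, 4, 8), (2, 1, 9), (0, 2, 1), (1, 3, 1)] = 5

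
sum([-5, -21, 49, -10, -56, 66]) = 23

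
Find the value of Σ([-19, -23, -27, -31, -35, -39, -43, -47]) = -264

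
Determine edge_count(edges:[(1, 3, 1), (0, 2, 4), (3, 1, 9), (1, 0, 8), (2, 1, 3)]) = 5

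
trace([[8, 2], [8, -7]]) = 1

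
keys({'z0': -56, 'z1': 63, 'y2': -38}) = ['z0', 'z1', 'y2']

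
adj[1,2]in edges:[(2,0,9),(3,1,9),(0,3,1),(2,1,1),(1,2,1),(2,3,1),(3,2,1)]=1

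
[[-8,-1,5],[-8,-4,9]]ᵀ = [[-8, -8], [-1, -4], [5, 9]]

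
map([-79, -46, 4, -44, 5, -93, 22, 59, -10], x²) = [6241, 2116, 16, 1936, 25, 8649, 484, 3481, 100]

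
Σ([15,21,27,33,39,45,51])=15 + 21 + 27 + 33 + 39 + 45 + 51
= 231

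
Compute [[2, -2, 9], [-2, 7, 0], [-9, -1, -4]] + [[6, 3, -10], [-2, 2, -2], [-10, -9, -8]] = [[8, 1, -1], [-4, 9, -2], [-19, -10, -12]]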